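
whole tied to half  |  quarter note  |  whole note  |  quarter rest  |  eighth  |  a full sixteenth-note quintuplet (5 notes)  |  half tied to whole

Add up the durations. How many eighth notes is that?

Express everything in eighth notes: whole tied to half (whole + half) = 12; quarter note = 2; whole note = 8; quarter rest = 2; eighth = 1; a full sixteenth-note quintuplet (5 notes) (five quintuplet sixteenths span one quarter) = 2; half tied to whole (half + whole) = 12.
Altogether 12 + 2 + 8 + 2 + 1 + 2 + 12 = 39 eighth notes.

39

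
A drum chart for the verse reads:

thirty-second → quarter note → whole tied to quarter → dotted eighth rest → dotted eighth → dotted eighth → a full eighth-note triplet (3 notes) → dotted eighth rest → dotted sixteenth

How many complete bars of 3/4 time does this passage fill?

3

One bar of 3/4 = 24 thirty-second notes.
Express everything in thirty-second notes: thirty-second = 1; quarter note = 8; whole tied to quarter (whole + quarter) = 40; dotted eighth rest = 6; dotted eighth = 6; dotted eighth = 6; a full eighth-note triplet (3 notes) (three triplet eighths span one quarter) = 8; dotted eighth rest = 6; dotted sixteenth = 3.
Adding: 1 + 8 + 40 + 6 + 6 + 6 + 8 + 6 + 3 = 84.
84 ÷ 24 = 3 complete bars with 12 left over.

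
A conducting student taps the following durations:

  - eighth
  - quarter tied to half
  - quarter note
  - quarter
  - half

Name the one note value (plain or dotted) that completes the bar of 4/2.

eighth note

The bar of 4/2 = 16 eighth notes.
Express everything in eighth notes: eighth = 1; quarter tied to half (quarter + half) = 6; quarter note = 2; quarter = 2; half = 4.
Altogether 1 + 6 + 2 + 2 + 4 = 15.
Remaining: 16 − 15 = 1 eighth note, which is a eighth note.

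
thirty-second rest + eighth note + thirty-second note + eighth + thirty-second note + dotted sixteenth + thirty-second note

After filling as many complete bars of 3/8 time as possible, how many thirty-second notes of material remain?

One bar of 3/8 = 12 thirty-second notes.
In thirty-second notes: thirty-second rest = 1; eighth note = 4; thirty-second note = 1; eighth = 4; thirty-second note = 1; dotted sixteenth = 3; thirty-second note = 1.
Sum: 1 + 4 + 1 + 4 + 1 + 3 + 1 = 15.
15 ÷ 12 = 1 complete bar with 3 thirty-second notes remaining.

3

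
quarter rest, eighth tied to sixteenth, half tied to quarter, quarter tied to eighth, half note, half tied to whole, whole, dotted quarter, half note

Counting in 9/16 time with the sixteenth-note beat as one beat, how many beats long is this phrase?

One sixteenth-note beat = 2 thirty-second notes.
Convert each value to thirty-second notes: quarter rest = 8; eighth tied to sixteenth (eighth + sixteenth) = 6; half tied to quarter (half + quarter) = 24; quarter tied to eighth (quarter + eighth) = 12; half note = 16; half tied to whole (half + whole) = 48; whole = 32; dotted quarter = 12; half note = 16.
Sum: 8 + 6 + 24 + 12 + 16 + 48 + 32 + 12 + 16 = 174.
174 ÷ 2 = 87 beats.

87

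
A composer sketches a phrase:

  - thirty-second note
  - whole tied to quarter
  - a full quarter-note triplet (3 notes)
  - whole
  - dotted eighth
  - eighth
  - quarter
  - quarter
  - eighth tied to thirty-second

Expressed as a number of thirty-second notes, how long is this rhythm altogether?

120

Express everything in thirty-second notes: thirty-second note = 1; whole tied to quarter (whole + quarter) = 40; a full quarter-note triplet (3 notes) (three triplet quarters span one half) = 16; whole = 32; dotted eighth = 6; eighth = 4; quarter = 8; quarter = 8; eighth tied to thirty-second (eighth + thirty-second) = 5.
Sum: 1 + 40 + 16 + 32 + 6 + 4 + 8 + 8 + 5 = 120 thirty-second notes.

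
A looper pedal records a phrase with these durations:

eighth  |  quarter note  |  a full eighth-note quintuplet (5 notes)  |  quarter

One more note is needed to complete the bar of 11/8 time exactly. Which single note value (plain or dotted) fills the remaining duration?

quarter note

The bar of 11/8 = 11 eighth notes.
Convert each value to eighth notes: eighth = 1; quarter note = 2; a full eighth-note quintuplet (5 notes) (five quintuplet eighths span one half) = 4; quarter = 2.
Total: 1 + 2 + 4 + 2 = 9.
Remaining: 11 − 9 = 2 eighth notes, which is a quarter note.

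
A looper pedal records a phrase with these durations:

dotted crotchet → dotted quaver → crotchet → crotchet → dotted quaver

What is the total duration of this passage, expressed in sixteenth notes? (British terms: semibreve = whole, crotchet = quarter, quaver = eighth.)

In sixteenth notes: dotted crotchet = 6; dotted quaver = 3; crotchet = 4; crotchet = 4; dotted quaver = 3.
Altogether 6 + 3 + 4 + 4 + 3 = 20 sixteenth notes.

20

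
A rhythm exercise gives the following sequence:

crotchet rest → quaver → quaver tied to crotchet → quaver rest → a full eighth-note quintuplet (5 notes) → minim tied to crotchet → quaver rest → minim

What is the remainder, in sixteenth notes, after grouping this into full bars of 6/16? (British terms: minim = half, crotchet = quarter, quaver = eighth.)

2

One bar of 6/16 = 3 eighth notes.
In eighth notes: crotchet rest = 2; quaver = 1; quaver tied to crotchet (quaver + crotchet) = 3; quaver rest = 1; a full eighth-note quintuplet (5 notes) (five quintuplet eighths span one half) = 4; minim tied to crotchet (minim + crotchet) = 6; quaver rest = 1; minim = 4.
Total: 2 + 1 + 3 + 1 + 4 + 6 + 1 + 4 = 22.
22 ÷ 3 = 7 complete bars with 1 eighth note remaining = 2 sixteenth notes.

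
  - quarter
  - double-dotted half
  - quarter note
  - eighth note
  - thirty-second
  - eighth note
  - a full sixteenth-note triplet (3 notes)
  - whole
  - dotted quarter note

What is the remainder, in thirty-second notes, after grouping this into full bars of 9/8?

One bar of 9/8 = 36 thirty-second notes.
Each duration in thirty-second notes: quarter = 8; double-dotted half = 28; quarter note = 8; eighth note = 4; thirty-second = 1; eighth note = 4; a full sixteenth-note triplet (3 notes) (three triplet sixteenths span one eighth) = 4; whole = 32; dotted quarter note = 12.
Total: 8 + 28 + 8 + 4 + 1 + 4 + 4 + 32 + 12 = 101.
101 ÷ 36 = 2 complete bars with 29 thirty-second notes remaining.

29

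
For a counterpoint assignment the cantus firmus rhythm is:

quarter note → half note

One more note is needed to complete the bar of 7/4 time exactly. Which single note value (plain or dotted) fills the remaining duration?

whole note

The bar of 7/4 = 7 quarter notes.
Working in quarter notes: quarter note = 1; half note = 2.
Altogether 1 + 2 = 3.
Remaining: 7 − 3 = 4 quarter notes, which is a whole note.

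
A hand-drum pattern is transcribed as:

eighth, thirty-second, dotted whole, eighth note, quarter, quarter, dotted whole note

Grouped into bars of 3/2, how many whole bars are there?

One bar of 3/2 = 48 thirty-second notes.
Express everything in thirty-second notes: eighth = 4; thirty-second = 1; dotted whole = 48; eighth note = 4; quarter = 8; quarter = 8; dotted whole note = 48.
Sum: 4 + 1 + 48 + 4 + 8 + 8 + 48 = 121.
121 ÷ 48 = 2 complete bars with 25 left over.

2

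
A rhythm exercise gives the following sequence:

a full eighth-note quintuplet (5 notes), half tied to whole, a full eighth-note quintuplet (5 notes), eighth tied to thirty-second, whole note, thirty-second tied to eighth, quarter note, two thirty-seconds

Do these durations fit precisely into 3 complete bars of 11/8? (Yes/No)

One bar of 11/8 = 44 thirty-second notes, so 3 bars = 132.
Express everything in thirty-second notes: a full eighth-note quintuplet (5 notes) (five quintuplet eighths span one half) = 16; half tied to whole (half + whole) = 48; a full eighth-note quintuplet (5 notes) (five quintuplet eighths span one half) = 16; eighth tied to thirty-second (eighth + thirty-second) = 5; whole note = 32; thirty-second tied to eighth (thirty-second + eighth) = 5; quarter note = 8; thirty-second = 1; thirty-second = 1.
Sum: 16 + 48 + 16 + 5 + 32 + 5 + 8 + 1 + 1 = 132.
132 equals 132, so the answer is Yes.

Yes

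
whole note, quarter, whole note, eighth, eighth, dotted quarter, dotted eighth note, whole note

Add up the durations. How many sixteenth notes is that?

Convert each value to sixteenth notes: whole note = 16; quarter = 4; whole note = 16; eighth = 2; eighth = 2; dotted quarter = 6; dotted eighth note = 3; whole note = 16.
Sum: 16 + 4 + 16 + 2 + 2 + 6 + 3 + 16 = 65 sixteenth notes.

65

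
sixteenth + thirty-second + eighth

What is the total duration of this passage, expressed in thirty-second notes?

Each duration in thirty-second notes: sixteenth = 2; thirty-second = 1; eighth = 4.
Adding: 2 + 1 + 4 = 7 thirty-second notes.

7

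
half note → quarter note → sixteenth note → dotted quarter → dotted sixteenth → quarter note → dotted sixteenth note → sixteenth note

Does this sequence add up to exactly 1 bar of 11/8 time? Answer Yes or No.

No

One bar of 11/8 = 44 thirty-second notes.
Each duration in thirty-second notes: half note = 16; quarter note = 8; sixteenth note = 2; dotted quarter = 12; dotted sixteenth = 3; quarter note = 8; dotted sixteenth note = 3; sixteenth note = 2.
Adding: 16 + 8 + 2 + 12 + 3 + 8 + 3 + 2 = 54.
54 exceeds 44, so the answer is No.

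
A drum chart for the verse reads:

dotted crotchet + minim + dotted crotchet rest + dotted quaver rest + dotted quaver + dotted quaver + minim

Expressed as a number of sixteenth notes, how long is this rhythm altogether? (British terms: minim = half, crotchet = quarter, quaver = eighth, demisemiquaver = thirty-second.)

Express everything in sixteenth notes: dotted crotchet = 6; minim = 8; dotted crotchet rest = 6; dotted quaver rest = 3; dotted quaver = 3; dotted quaver = 3; minim = 8.
Adding: 6 + 8 + 6 + 3 + 3 + 3 + 8 = 37 sixteenth notes.

37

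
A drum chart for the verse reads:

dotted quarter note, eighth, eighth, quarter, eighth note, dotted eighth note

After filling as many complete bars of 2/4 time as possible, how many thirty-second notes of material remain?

One bar of 2/4 = 8 sixteenth notes.
Convert each value to sixteenth notes: dotted quarter note = 6; eighth = 2; eighth = 2; quarter = 4; eighth note = 2; dotted eighth note = 3.
Total: 6 + 2 + 2 + 4 + 2 + 3 = 19.
19 ÷ 8 = 2 complete bars with 3 sixteenth notes remaining = 6 thirty-second notes.

6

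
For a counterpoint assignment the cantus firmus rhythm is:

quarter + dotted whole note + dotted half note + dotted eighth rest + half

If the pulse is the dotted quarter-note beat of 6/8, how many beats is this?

8.5

One dotted quarter-note beat = 6 sixteenth notes.
Convert each value to sixteenth notes: quarter = 4; dotted whole note = 24; dotted half note = 12; dotted eighth rest = 3; half = 8.
Altogether 4 + 24 + 12 + 3 + 8 = 51.
51 ÷ 6 = 8.5 beats.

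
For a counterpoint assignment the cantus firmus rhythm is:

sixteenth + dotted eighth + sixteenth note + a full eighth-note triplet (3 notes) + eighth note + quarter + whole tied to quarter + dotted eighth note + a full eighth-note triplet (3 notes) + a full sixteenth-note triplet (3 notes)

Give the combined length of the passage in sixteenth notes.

44

Each duration in sixteenth notes: sixteenth = 1; dotted eighth = 3; sixteenth note = 1; a full eighth-note triplet (3 notes) (three triplet eighths span one quarter) = 4; eighth note = 2; quarter = 4; whole tied to quarter (whole + quarter) = 20; dotted eighth note = 3; a full eighth-note triplet (3 notes) (three triplet eighths span one quarter) = 4; a full sixteenth-note triplet (3 notes) (three triplet sixteenths span one eighth) = 2.
Altogether 1 + 3 + 1 + 4 + 2 + 4 + 20 + 3 + 4 + 2 = 44 sixteenth notes.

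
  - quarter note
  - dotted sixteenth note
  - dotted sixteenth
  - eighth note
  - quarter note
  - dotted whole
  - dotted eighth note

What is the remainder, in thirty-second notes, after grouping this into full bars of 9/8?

8

One bar of 9/8 = 36 thirty-second notes.
Working in thirty-second notes: quarter note = 8; dotted sixteenth note = 3; dotted sixteenth = 3; eighth note = 4; quarter note = 8; dotted whole = 48; dotted eighth note = 6.
Adding: 8 + 3 + 3 + 4 + 8 + 48 + 6 = 80.
80 ÷ 36 = 2 complete bars with 8 thirty-second notes remaining.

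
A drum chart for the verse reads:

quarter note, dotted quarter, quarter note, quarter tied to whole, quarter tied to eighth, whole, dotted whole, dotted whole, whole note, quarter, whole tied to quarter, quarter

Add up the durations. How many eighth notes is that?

Working in eighth notes: quarter note = 2; dotted quarter = 3; quarter note = 2; quarter tied to whole (quarter + whole) = 10; quarter tied to eighth (quarter + eighth) = 3; whole = 8; dotted whole = 12; dotted whole = 12; whole note = 8; quarter = 2; whole tied to quarter (whole + quarter) = 10; quarter = 2.
Altogether 2 + 3 + 2 + 10 + 3 + 8 + 12 + 12 + 8 + 2 + 10 + 2 = 74 eighth notes.

74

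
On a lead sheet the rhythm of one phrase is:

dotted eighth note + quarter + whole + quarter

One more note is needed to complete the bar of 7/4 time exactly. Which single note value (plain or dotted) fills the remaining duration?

The bar of 7/4 = 28 sixteenth notes.
Convert each value to sixteenth notes: dotted eighth note = 3; quarter = 4; whole = 16; quarter = 4.
Altogether 3 + 4 + 16 + 4 = 27.
Remaining: 28 − 27 = 1 sixteenth note, which is a sixteenth note.

sixteenth note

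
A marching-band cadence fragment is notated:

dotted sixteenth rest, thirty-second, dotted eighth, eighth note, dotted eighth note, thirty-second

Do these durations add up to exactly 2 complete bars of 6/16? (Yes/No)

No

One bar of 6/16 = 12 thirty-second notes, so 2 bars = 24.
In thirty-second notes: dotted sixteenth rest = 3; thirty-second = 1; dotted eighth = 6; eighth note = 4; dotted eighth note = 6; thirty-second = 1.
Altogether 3 + 1 + 6 + 4 + 6 + 1 = 21.
21 falls short of 24, so the answer is No.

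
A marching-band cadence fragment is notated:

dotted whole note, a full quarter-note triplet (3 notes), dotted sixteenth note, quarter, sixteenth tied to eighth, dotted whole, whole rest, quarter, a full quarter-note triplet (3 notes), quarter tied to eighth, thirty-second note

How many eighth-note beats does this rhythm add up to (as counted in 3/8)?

49.5

One eighth-note beat = 4 thirty-second notes.
In thirty-second notes: dotted whole note = 48; a full quarter-note triplet (3 notes) (three triplet quarters span one half) = 16; dotted sixteenth note = 3; quarter = 8; sixteenth tied to eighth (sixteenth + eighth) = 6; dotted whole = 48; whole rest = 32; quarter = 8; a full quarter-note triplet (3 notes) (three triplet quarters span one half) = 16; quarter tied to eighth (quarter + eighth) = 12; thirty-second note = 1.
Sum: 48 + 16 + 3 + 8 + 6 + 48 + 32 + 8 + 16 + 12 + 1 = 198.
198 ÷ 4 = 49.5 beats.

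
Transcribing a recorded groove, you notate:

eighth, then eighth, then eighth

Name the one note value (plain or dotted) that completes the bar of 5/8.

quarter note

The bar of 5/8 = 5 eighth notes.
Express everything in eighth notes: eighth = 1; eighth = 1; eighth = 1.
Total: 1 + 1 + 1 = 3.
Remaining: 5 − 3 = 2 eighth notes, which is a quarter note.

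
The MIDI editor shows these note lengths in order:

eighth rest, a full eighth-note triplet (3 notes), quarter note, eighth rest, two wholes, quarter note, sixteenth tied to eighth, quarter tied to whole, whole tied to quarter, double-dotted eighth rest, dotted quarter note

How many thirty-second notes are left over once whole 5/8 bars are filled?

One bar of 5/8 = 20 thirty-second notes.
In thirty-second notes: eighth rest = 4; a full eighth-note triplet (3 notes) (three triplet eighths span one quarter) = 8; quarter note = 8; eighth rest = 4; whole = 32; whole = 32; quarter note = 8; sixteenth tied to eighth (sixteenth + eighth) = 6; quarter tied to whole (quarter + whole) = 40; whole tied to quarter (whole + quarter) = 40; double-dotted eighth rest = 7; dotted quarter note = 12.
Adding: 4 + 8 + 8 + 4 + 32 + 32 + 8 + 6 + 40 + 40 + 7 + 12 = 201.
201 ÷ 20 = 10 complete bars with 1 thirty-second note remaining.

1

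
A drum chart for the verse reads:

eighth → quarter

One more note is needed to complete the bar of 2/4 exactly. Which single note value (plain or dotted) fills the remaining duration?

eighth note

The bar of 2/4 = 4 eighth notes.
Each duration in eighth notes: eighth = 1; quarter = 2.
Altogether 1 + 2 = 3.
Remaining: 4 − 3 = 1 eighth note, which is a eighth note.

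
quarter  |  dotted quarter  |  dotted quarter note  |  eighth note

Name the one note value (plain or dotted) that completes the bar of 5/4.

eighth note

The bar of 5/4 = 10 eighth notes.
Working in eighth notes: quarter = 2; dotted quarter = 3; dotted quarter note = 3; eighth note = 1.
Altogether 2 + 3 + 3 + 1 = 9.
Remaining: 10 − 9 = 1 eighth note, which is a eighth note.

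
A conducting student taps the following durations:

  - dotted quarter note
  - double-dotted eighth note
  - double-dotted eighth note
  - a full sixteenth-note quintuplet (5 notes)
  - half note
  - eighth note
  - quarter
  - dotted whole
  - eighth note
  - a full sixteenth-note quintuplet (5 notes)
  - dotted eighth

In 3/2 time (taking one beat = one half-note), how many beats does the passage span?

One half-note beat = 16 thirty-second notes.
Express everything in thirty-second notes: dotted quarter note = 12; double-dotted eighth note = 7; double-dotted eighth note = 7; a full sixteenth-note quintuplet (5 notes) (five quintuplet sixteenths span one quarter) = 8; half note = 16; eighth note = 4; quarter = 8; dotted whole = 48; eighth note = 4; a full sixteenth-note quintuplet (5 notes) (five quintuplet sixteenths span one quarter) = 8; dotted eighth = 6.
Altogether 12 + 7 + 7 + 8 + 16 + 4 + 8 + 48 + 4 + 8 + 6 = 128.
128 ÷ 16 = 8 beats.

8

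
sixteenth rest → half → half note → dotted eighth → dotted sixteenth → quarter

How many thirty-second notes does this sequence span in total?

51

Convert each value to thirty-second notes: sixteenth rest = 2; half = 16; half note = 16; dotted eighth = 6; dotted sixteenth = 3; quarter = 8.
Altogether 2 + 16 + 16 + 6 + 3 + 8 = 51 thirty-second notes.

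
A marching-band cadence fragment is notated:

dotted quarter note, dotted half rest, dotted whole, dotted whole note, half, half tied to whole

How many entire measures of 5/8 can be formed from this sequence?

One bar of 5/8 = 5 eighth notes.
Convert each value to eighth notes: dotted quarter note = 3; dotted half rest = 6; dotted whole = 12; dotted whole note = 12; half = 4; half tied to whole (half + whole) = 12.
Sum: 3 + 6 + 12 + 12 + 4 + 12 = 49.
49 ÷ 5 = 9 complete bars with 4 left over.

9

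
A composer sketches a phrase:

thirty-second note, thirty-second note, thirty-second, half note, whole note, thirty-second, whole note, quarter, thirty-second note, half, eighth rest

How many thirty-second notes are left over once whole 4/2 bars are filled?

49

One bar of 4/2 = 64 thirty-second notes.
Working in thirty-second notes: thirty-second note = 1; thirty-second note = 1; thirty-second = 1; half note = 16; whole note = 32; thirty-second = 1; whole note = 32; quarter = 8; thirty-second note = 1; half = 16; eighth rest = 4.
Adding: 1 + 1 + 1 + 16 + 32 + 1 + 32 + 8 + 1 + 16 + 4 = 113.
113 ÷ 64 = 1 complete bar with 49 thirty-second notes remaining.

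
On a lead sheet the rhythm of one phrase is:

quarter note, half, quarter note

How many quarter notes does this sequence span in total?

Each duration in quarter notes: quarter note = 1; half = 2; quarter note = 1.
Sum: 1 + 2 + 1 = 4 quarter notes.

4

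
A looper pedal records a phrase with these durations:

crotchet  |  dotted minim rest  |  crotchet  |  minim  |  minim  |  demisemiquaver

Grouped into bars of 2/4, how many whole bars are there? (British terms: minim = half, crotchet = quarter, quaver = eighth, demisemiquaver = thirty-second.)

4

One bar of 2/4 = 16 thirty-second notes.
Working in thirty-second notes: crotchet = 8; dotted minim rest = 24; crotchet = 8; minim = 16; minim = 16; demisemiquaver = 1.
Altogether 8 + 24 + 8 + 16 + 16 + 1 = 73.
73 ÷ 16 = 4 complete bars with 9 left over.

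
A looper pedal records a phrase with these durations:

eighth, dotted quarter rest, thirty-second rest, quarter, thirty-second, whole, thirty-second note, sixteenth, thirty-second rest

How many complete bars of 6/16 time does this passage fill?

5

One bar of 6/16 = 12 thirty-second notes.
Each duration in thirty-second notes: eighth = 4; dotted quarter rest = 12; thirty-second rest = 1; quarter = 8; thirty-second = 1; whole = 32; thirty-second note = 1; sixteenth = 2; thirty-second rest = 1.
Altogether 4 + 12 + 1 + 8 + 1 + 32 + 1 + 2 + 1 = 62.
62 ÷ 12 = 5 complete bars with 2 left over.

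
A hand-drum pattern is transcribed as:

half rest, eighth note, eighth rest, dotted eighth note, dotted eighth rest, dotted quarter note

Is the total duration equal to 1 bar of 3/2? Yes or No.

One bar of 3/2 = 24 sixteenth notes.
Convert each value to sixteenth notes: half rest = 8; eighth note = 2; eighth rest = 2; dotted eighth note = 3; dotted eighth rest = 3; dotted quarter note = 6.
Sum: 8 + 2 + 2 + 3 + 3 + 6 = 24.
24 equals 24, so the answer is Yes.

Yes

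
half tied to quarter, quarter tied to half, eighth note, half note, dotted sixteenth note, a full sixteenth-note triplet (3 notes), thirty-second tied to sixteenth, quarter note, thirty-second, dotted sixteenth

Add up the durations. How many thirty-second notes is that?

90

Each duration in thirty-second notes: half tied to quarter (half + quarter) = 24; quarter tied to half (quarter + half) = 24; eighth note = 4; half note = 16; dotted sixteenth note = 3; a full sixteenth-note triplet (3 notes) (three triplet sixteenths span one eighth) = 4; thirty-second tied to sixteenth (thirty-second + sixteenth) = 3; quarter note = 8; thirty-second = 1; dotted sixteenth = 3.
Altogether 24 + 24 + 4 + 16 + 3 + 4 + 3 + 8 + 1 + 3 = 90 thirty-second notes.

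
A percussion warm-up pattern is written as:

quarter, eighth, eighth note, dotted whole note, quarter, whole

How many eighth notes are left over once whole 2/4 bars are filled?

2

One bar of 2/4 = 4 eighth notes.
In eighth notes: quarter = 2; eighth = 1; eighth note = 1; dotted whole note = 12; quarter = 2; whole = 8.
Adding: 2 + 1 + 1 + 12 + 2 + 8 = 26.
26 ÷ 4 = 6 complete bars with 2 eighth notes remaining.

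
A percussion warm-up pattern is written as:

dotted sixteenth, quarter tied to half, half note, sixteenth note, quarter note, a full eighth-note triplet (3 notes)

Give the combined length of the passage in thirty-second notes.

In thirty-second notes: dotted sixteenth = 3; quarter tied to half (quarter + half) = 24; half note = 16; sixteenth note = 2; quarter note = 8; a full eighth-note triplet (3 notes) (three triplet eighths span one quarter) = 8.
Altogether 3 + 24 + 16 + 2 + 8 + 8 = 61 thirty-second notes.

61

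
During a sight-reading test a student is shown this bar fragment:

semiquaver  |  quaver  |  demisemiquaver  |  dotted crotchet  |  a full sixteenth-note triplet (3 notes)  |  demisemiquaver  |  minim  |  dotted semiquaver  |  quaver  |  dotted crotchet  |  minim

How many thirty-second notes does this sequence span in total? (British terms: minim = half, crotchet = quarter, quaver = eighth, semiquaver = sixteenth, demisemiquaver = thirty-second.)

Working in thirty-second notes: semiquaver = 2; quaver = 4; demisemiquaver = 1; dotted crotchet = 12; a full sixteenth-note triplet (3 notes) (three triplet sixteenths span one eighth) = 4; demisemiquaver = 1; minim = 16; dotted semiquaver = 3; quaver = 4; dotted crotchet = 12; minim = 16.
Total: 2 + 4 + 1 + 12 + 4 + 1 + 16 + 3 + 4 + 12 + 16 = 75 thirty-second notes.

75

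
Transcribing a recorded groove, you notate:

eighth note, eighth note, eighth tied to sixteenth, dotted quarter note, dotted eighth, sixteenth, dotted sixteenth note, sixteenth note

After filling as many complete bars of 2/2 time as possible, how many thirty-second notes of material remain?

One bar of 2/2 = 32 thirty-second notes.
Each duration in thirty-second notes: eighth note = 4; eighth note = 4; eighth tied to sixteenth (eighth + sixteenth) = 6; dotted quarter note = 12; dotted eighth = 6; sixteenth = 2; dotted sixteenth note = 3; sixteenth note = 2.
Altogether 4 + 4 + 6 + 12 + 6 + 2 + 3 + 2 = 39.
39 ÷ 32 = 1 complete bar with 7 thirty-second notes remaining.

7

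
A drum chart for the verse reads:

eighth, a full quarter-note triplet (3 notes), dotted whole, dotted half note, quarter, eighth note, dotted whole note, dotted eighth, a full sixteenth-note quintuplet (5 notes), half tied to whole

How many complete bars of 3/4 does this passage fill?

One bar of 3/4 = 12 sixteenth notes.
Express everything in sixteenth notes: eighth = 2; a full quarter-note triplet (3 notes) (three triplet quarters span one half) = 8; dotted whole = 24; dotted half note = 12; quarter = 4; eighth note = 2; dotted whole note = 24; dotted eighth = 3; a full sixteenth-note quintuplet (5 notes) (five quintuplet sixteenths span one quarter) = 4; half tied to whole (half + whole) = 24.
Total: 2 + 8 + 24 + 12 + 4 + 2 + 24 + 3 + 4 + 24 = 107.
107 ÷ 12 = 8 complete bars with 11 left over.

8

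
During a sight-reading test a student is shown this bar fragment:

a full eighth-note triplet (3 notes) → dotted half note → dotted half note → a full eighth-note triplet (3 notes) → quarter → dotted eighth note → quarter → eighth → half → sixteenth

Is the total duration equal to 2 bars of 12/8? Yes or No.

No

One bar of 12/8 = 24 sixteenth notes, so 2 bars = 48.
In sixteenth notes: a full eighth-note triplet (3 notes) (three triplet eighths span one quarter) = 4; dotted half note = 12; dotted half note = 12; a full eighth-note triplet (3 notes) (three triplet eighths span one quarter) = 4; quarter = 4; dotted eighth note = 3; quarter = 4; eighth = 2; half = 8; sixteenth = 1.
Sum: 4 + 12 + 12 + 4 + 4 + 3 + 4 + 2 + 8 + 1 = 54.
54 exceeds 48, so the answer is No.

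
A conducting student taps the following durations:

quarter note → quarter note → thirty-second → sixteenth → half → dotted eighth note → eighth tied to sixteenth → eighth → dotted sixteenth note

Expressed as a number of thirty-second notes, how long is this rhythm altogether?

Convert each value to thirty-second notes: quarter note = 8; quarter note = 8; thirty-second = 1; sixteenth = 2; half = 16; dotted eighth note = 6; eighth tied to sixteenth (eighth + sixteenth) = 6; eighth = 4; dotted sixteenth note = 3.
Adding: 8 + 8 + 1 + 2 + 16 + 6 + 6 + 4 + 3 = 54 thirty-second notes.

54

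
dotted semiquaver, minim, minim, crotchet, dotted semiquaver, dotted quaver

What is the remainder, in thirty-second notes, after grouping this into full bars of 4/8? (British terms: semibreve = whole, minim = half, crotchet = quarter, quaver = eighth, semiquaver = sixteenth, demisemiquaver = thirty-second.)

4

One bar of 4/8 = 16 thirty-second notes.
Express everything in thirty-second notes: dotted semiquaver = 3; minim = 16; minim = 16; crotchet = 8; dotted semiquaver = 3; dotted quaver = 6.
Total: 3 + 16 + 16 + 8 + 3 + 6 = 52.
52 ÷ 16 = 3 complete bars with 4 thirty-second notes remaining.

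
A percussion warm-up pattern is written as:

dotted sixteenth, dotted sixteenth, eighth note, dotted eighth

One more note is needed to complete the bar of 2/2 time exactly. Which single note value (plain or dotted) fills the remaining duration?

half note

The bar of 2/2 = 32 thirty-second notes.
Convert each value to thirty-second notes: dotted sixteenth = 3; dotted sixteenth = 3; eighth note = 4; dotted eighth = 6.
Total: 3 + 3 + 4 + 6 = 16.
Remaining: 32 − 16 = 16 thirty-second notes, which is a half note.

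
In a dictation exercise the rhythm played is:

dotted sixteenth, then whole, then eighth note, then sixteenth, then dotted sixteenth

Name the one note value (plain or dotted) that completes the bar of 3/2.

The bar of 3/2 = 48 thirty-second notes.
Express everything in thirty-second notes: dotted sixteenth = 3; whole = 32; eighth note = 4; sixteenth = 2; dotted sixteenth = 3.
Altogether 3 + 32 + 4 + 2 + 3 = 44.
Remaining: 48 − 44 = 4 thirty-second notes, which is a eighth note.

eighth note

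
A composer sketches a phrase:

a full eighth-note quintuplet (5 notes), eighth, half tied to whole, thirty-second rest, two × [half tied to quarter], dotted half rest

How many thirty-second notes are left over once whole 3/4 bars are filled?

21

One bar of 3/4 = 24 thirty-second notes.
Working in thirty-second notes: a full eighth-note quintuplet (5 notes) (five quintuplet eighths span one half) = 16; eighth = 4; half tied to whole (half + whole) = 48; thirty-second rest = 1; half tied to quarter (half + quarter) = 24; half tied to quarter (half + quarter) = 24; dotted half rest = 24.
Total: 16 + 4 + 48 + 1 + 24 + 24 + 24 = 141.
141 ÷ 24 = 5 complete bars with 21 thirty-second notes remaining.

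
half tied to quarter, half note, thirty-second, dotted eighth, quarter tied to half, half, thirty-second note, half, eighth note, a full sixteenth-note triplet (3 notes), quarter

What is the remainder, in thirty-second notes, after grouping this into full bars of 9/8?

One bar of 9/8 = 36 thirty-second notes.
In thirty-second notes: half tied to quarter (half + quarter) = 24; half note = 16; thirty-second = 1; dotted eighth = 6; quarter tied to half (quarter + half) = 24; half = 16; thirty-second note = 1; half = 16; eighth note = 4; a full sixteenth-note triplet (3 notes) (three triplet sixteenths span one eighth) = 4; quarter = 8.
Adding: 24 + 16 + 1 + 6 + 24 + 16 + 1 + 16 + 4 + 4 + 8 = 120.
120 ÷ 36 = 3 complete bars with 12 thirty-second notes remaining.

12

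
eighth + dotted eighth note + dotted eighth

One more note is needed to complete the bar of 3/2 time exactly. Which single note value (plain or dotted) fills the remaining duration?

The bar of 3/2 = 24 sixteenth notes.
In sixteenth notes: eighth = 2; dotted eighth note = 3; dotted eighth = 3.
Total: 2 + 3 + 3 = 8.
Remaining: 24 − 8 = 16 sixteenth notes, which is a whole note.

whole note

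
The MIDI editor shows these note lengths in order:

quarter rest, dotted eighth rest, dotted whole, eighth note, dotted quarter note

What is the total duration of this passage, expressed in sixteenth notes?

Express everything in sixteenth notes: quarter rest = 4; dotted eighth rest = 3; dotted whole = 24; eighth note = 2; dotted quarter note = 6.
Total: 4 + 3 + 24 + 2 + 6 = 39 sixteenth notes.

39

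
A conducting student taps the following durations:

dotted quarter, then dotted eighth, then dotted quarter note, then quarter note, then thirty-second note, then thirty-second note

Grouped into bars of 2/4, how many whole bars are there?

One bar of 2/4 = 16 thirty-second notes.
In thirty-second notes: dotted quarter = 12; dotted eighth = 6; dotted quarter note = 12; quarter note = 8; thirty-second note = 1; thirty-second note = 1.
Total: 12 + 6 + 12 + 8 + 1 + 1 = 40.
40 ÷ 16 = 2 complete bars with 8 left over.

2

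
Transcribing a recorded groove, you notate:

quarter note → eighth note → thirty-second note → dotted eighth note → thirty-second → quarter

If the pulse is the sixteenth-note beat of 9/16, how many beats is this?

One sixteenth-note beat = 2 thirty-second notes.
Each duration in thirty-second notes: quarter note = 8; eighth note = 4; thirty-second note = 1; dotted eighth note = 6; thirty-second = 1; quarter = 8.
Altogether 8 + 4 + 1 + 6 + 1 + 8 = 28.
28 ÷ 2 = 14 beats.

14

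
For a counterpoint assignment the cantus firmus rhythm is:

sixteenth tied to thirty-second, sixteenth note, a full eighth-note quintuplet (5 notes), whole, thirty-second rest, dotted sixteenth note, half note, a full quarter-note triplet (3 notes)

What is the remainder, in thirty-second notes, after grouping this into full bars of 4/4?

25

One bar of 4/4 = 32 thirty-second notes.
Working in thirty-second notes: sixteenth tied to thirty-second (sixteenth + thirty-second) = 3; sixteenth note = 2; a full eighth-note quintuplet (5 notes) (five quintuplet eighths span one half) = 16; whole = 32; thirty-second rest = 1; dotted sixteenth note = 3; half note = 16; a full quarter-note triplet (3 notes) (three triplet quarters span one half) = 16.
Sum: 3 + 2 + 16 + 32 + 1 + 3 + 16 + 16 = 89.
89 ÷ 32 = 2 complete bars with 25 thirty-second notes remaining.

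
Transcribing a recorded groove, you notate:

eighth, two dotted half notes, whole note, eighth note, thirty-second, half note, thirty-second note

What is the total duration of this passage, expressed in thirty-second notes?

Working in thirty-second notes: eighth = 4; dotted half note = 24; dotted half note = 24; whole note = 32; eighth note = 4; thirty-second = 1; half note = 16; thirty-second note = 1.
Total: 4 + 24 + 24 + 32 + 4 + 1 + 16 + 1 = 106 thirty-second notes.

106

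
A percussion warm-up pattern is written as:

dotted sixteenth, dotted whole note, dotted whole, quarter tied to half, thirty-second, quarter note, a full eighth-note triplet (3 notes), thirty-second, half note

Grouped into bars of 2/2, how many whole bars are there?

4

One bar of 2/2 = 32 thirty-second notes.
Each duration in thirty-second notes: dotted sixteenth = 3; dotted whole note = 48; dotted whole = 48; quarter tied to half (quarter + half) = 24; thirty-second = 1; quarter note = 8; a full eighth-note triplet (3 notes) (three triplet eighths span one quarter) = 8; thirty-second = 1; half note = 16.
Altogether 3 + 48 + 48 + 24 + 1 + 8 + 8 + 1 + 16 = 157.
157 ÷ 32 = 4 complete bars with 29 left over.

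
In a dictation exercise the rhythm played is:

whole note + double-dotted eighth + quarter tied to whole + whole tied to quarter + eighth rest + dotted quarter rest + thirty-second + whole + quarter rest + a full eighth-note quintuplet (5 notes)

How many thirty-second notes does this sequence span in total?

192

Each duration in thirty-second notes: whole note = 32; double-dotted eighth = 7; quarter tied to whole (quarter + whole) = 40; whole tied to quarter (whole + quarter) = 40; eighth rest = 4; dotted quarter rest = 12; thirty-second = 1; whole = 32; quarter rest = 8; a full eighth-note quintuplet (5 notes) (five quintuplet eighths span one half) = 16.
Sum: 32 + 7 + 40 + 40 + 4 + 12 + 1 + 32 + 8 + 16 = 192 thirty-second notes.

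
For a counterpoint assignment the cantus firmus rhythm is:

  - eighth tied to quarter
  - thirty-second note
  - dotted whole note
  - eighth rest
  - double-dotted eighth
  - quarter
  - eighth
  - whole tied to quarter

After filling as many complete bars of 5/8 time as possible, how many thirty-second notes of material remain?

4

One bar of 5/8 = 20 thirty-second notes.
Working in thirty-second notes: eighth tied to quarter (eighth + quarter) = 12; thirty-second note = 1; dotted whole note = 48; eighth rest = 4; double-dotted eighth = 7; quarter = 8; eighth = 4; whole tied to quarter (whole + quarter) = 40.
Sum: 12 + 1 + 48 + 4 + 7 + 8 + 4 + 40 = 124.
124 ÷ 20 = 6 complete bars with 4 thirty-second notes remaining.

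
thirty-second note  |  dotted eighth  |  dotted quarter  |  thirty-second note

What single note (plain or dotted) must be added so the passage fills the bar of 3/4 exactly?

The bar of 3/4 = 24 thirty-second notes.
In thirty-second notes: thirty-second note = 1; dotted eighth = 6; dotted quarter = 12; thirty-second note = 1.
Total: 1 + 6 + 12 + 1 = 20.
Remaining: 24 − 20 = 4 thirty-second notes, which is a eighth note.

eighth note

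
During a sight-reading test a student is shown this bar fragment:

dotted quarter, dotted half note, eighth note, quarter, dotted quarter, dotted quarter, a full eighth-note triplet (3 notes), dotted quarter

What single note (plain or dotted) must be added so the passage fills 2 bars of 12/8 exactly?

2 bars of 12/8 = 24 eighth notes.
Express everything in eighth notes: dotted quarter = 3; dotted half note = 6; eighth note = 1; quarter = 2; dotted quarter = 3; dotted quarter = 3; a full eighth-note triplet (3 notes) (three triplet eighths span one quarter) = 2; dotted quarter = 3.
Altogether 3 + 6 + 1 + 2 + 3 + 3 + 2 + 3 = 23.
Remaining: 24 − 23 = 1 eighth note, which is a eighth note.

eighth note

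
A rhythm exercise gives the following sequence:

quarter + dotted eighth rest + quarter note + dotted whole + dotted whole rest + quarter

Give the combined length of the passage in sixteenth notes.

63

Convert each value to sixteenth notes: quarter = 4; dotted eighth rest = 3; quarter note = 4; dotted whole = 24; dotted whole rest = 24; quarter = 4.
Total: 4 + 3 + 4 + 24 + 24 + 4 = 63 sixteenth notes.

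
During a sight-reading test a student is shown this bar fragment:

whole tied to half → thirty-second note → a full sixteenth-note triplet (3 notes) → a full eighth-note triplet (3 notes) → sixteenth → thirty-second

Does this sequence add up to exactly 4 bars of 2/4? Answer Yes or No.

Yes

One bar of 2/4 = 16 thirty-second notes, so 4 bars = 64.
Convert each value to thirty-second notes: whole tied to half (whole + half) = 48; thirty-second note = 1; a full sixteenth-note triplet (3 notes) (three triplet sixteenths span one eighth) = 4; a full eighth-note triplet (3 notes) (three triplet eighths span one quarter) = 8; sixteenth = 2; thirty-second = 1.
Sum: 48 + 1 + 4 + 8 + 2 + 1 = 64.
64 equals 64, so the answer is Yes.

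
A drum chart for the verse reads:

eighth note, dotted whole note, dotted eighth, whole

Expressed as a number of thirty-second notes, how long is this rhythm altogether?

90

Each duration in thirty-second notes: eighth note = 4; dotted whole note = 48; dotted eighth = 6; whole = 32.
Adding: 4 + 48 + 6 + 32 = 90 thirty-second notes.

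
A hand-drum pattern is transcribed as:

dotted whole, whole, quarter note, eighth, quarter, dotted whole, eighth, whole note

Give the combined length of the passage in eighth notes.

46

In eighth notes: dotted whole = 12; whole = 8; quarter note = 2; eighth = 1; quarter = 2; dotted whole = 12; eighth = 1; whole note = 8.
Adding: 12 + 8 + 2 + 1 + 2 + 12 + 1 + 8 = 46 eighth notes.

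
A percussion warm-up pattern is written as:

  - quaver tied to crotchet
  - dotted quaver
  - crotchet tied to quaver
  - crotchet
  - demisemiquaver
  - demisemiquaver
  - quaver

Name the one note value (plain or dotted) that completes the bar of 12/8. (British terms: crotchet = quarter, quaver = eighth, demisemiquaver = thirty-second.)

eighth note

The bar of 12/8 = 48 thirty-second notes.
Express everything in thirty-second notes: quaver tied to crotchet (quaver + crotchet) = 12; dotted quaver = 6; crotchet tied to quaver (crotchet + quaver) = 12; crotchet = 8; demisemiquaver = 1; demisemiquaver = 1; quaver = 4.
Adding: 12 + 6 + 12 + 8 + 1 + 1 + 4 = 44.
Remaining: 48 − 44 = 4 thirty-second notes, which is a eighth note.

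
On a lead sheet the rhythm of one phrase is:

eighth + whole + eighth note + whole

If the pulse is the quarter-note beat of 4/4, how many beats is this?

9

One quarter-note beat = 2 eighth notes.
Express everything in eighth notes: eighth = 1; whole = 8; eighth note = 1; whole = 8.
Altogether 1 + 8 + 1 + 8 = 18.
18 ÷ 2 = 9 beats.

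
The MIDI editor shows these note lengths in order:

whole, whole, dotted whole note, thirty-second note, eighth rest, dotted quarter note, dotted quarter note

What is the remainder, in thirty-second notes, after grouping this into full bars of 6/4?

One bar of 6/4 = 48 thirty-second notes.
Express everything in thirty-second notes: whole = 32; whole = 32; dotted whole note = 48; thirty-second note = 1; eighth rest = 4; dotted quarter note = 12; dotted quarter note = 12.
Adding: 32 + 32 + 48 + 1 + 4 + 12 + 12 = 141.
141 ÷ 48 = 2 complete bars with 45 thirty-second notes remaining.

45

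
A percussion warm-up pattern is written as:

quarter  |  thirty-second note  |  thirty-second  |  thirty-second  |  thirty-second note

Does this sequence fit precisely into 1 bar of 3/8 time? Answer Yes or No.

Yes

One bar of 3/8 = 12 thirty-second notes.
Express everything in thirty-second notes: quarter = 8; thirty-second note = 1; thirty-second = 1; thirty-second = 1; thirty-second note = 1.
Sum: 8 + 1 + 1 + 1 + 1 = 12.
12 equals 12, so the answer is Yes.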